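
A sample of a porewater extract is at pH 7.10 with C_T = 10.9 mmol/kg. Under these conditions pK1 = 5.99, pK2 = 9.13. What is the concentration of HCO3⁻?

α₁ = 1 / (1 + [H⁺]/K1 + K2/[H⁺]) = 1 / (1 + 10^-1.11 + 10^-2.03)
   = 1 / (1 + 0.077625 + 0.0093325) = 1/1.0870 = 0.9200
[HCO3⁻] = α₁ × DIC = 0.9200 × 10.9 = 10.0 mmol/kg

[HCO3⁻] = 10.0 mmol/kg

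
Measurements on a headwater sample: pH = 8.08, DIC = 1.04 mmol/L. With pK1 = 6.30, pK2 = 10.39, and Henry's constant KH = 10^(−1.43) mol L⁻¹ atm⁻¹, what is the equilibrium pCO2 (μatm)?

α₀ = 1 / (1 + K1/[H⁺] + K1K2/[H⁺]²) = 1 / (1 + 10^+1.78 + 10^-0.53)
   = 1 / (1 + 60.256 + 0.29512) = 1/61.551 = 0.01625
[CO2*] = α₀ × DIC = 0.01625 × 1.04 = 0.01690 mmol/L = 16.90 μmol/L
pCO2 = [CO2*]/KH = 1.690×10^-5 / 3.715×10^-2 = 455 μatm

pCO2 = 455 μatm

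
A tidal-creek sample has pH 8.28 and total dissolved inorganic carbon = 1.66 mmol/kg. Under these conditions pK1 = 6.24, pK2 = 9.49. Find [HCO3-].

α₁ = 1 / (1 + [H⁺]/K1 + K2/[H⁺]) = 1 / (1 + 10^-2.04 + 10^-1.21)
   = 1 / (1 + 0.0091201 + 0.061660) = 1/1.0708 = 0.9339
[HCO3⁻] = α₁ × DIC = 0.9339 × 1.66 = 1.55 mmol/kg

[HCO3⁻] = 1.55 mmol/kg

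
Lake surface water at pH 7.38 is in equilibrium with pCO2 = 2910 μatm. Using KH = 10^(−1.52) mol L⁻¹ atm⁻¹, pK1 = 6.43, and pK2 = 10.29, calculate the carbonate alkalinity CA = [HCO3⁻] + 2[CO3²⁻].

[CO2*] = KH · pCO2 = 10^(−1.52) × 2910×10^-6 = 8.788×10^-5 mol/L
α₀ = 1/(1 + K1/[H⁺] + K1K2/[H⁺]²) = 1/(1 + 10^+0.95 + 10^-1.96) = 0.1008
DIC = [CO2*]/α₀ = 8.788×10^-5 / 0.1008 = 0.8721 mmol/L
CA = (α₁ + 2α₂)·DIC = (0.8981 + 2×0.001105) × 0.8721 = 0.785 mmol/L

CA = 0.785 mmol/L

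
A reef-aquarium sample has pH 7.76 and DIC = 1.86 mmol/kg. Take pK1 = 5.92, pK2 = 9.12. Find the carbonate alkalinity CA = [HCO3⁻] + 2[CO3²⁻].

CA = 1.91 mmol/kg

CA = [HCO3⁻] + 2[CO3²⁻] = (α₁ + 2α₂)·DIC
At pH 7.76: [H⁺]/K1 = 10^-1.84 = 0.014454, K2/[H⁺] = 10^-1.36 = 0.043652
α₁ = 1/(1 + 0.014454 + 0.043652) = 1/1.0581 = 0.9451; α₂ = α₁·K2/[H⁺] = 0.04125
α₁ + 2α₂ = 1.0276
CA = 1.0276 × 1.86 = 1.91 mmol/kg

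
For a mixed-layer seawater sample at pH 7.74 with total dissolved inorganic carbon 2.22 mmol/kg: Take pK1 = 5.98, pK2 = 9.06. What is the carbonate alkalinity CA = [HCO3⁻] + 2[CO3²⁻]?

CA = 2.28 mmol/kg

CA = [HCO3⁻] + 2[CO3²⁻] = (α₁ + 2α₂)·DIC
At pH 7.74: [H⁺]/K1 = 10^-1.76 = 0.017378, K2/[H⁺] = 10^-1.32 = 0.047863
α₁ = 1/(1 + 0.017378 + 0.047863) = 1/1.0652 = 0.9388; α₂ = α₁·K2/[H⁺] = 0.04493
α₁ + 2α₂ = 1.0286
CA = 1.0286 × 2.22 = 2.28 mmol/kg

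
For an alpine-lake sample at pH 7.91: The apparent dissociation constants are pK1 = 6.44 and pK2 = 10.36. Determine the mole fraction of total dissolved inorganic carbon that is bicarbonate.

α₁ = 0.964

α₁ = 1 / (1 + [H⁺]/K1 + K2/[H⁺]) = 1 / (1 + 10^-1.47 + 10^-2.45)
   = 1 / (1 + 0.033884 + 0.0035481) = 1/1.0374 = 0.9639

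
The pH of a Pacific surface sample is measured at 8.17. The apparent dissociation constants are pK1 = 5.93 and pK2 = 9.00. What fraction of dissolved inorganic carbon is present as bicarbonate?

α₁ = 1 / (1 + [H⁺]/K1 + K2/[H⁺]) = 1 / (1 + 10^-2.24 + 10^-0.83)
   = 1 / (1 + 0.0057544 + 0.14791) = 1/1.1537 = 0.8668

α₁ = 0.867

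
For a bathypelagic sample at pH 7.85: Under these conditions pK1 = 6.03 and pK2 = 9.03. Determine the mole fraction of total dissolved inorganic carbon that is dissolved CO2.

α₀ = 0.0140

α₀ = 1 / (1 + K1/[H⁺] + K1K2/[H⁺]²) = 1 / (1 + 10^+1.82 + 10^+0.64)
   = 1 / (1 + 66.069 + 4.3652) = 1/71.435 = 0.01400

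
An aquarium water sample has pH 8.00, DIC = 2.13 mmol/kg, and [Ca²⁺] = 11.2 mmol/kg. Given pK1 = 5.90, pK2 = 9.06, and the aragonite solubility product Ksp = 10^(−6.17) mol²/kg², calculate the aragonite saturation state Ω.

α₂ = 1 / (1 + [H⁺]/K2 + [H⁺]²/(K1K2)) = 1 / (1 + 10^+1.06 + 10^-1.04)
   = 1 / (1 + 11.482 + 0.091201) = 1/12.573 = 0.07954
[CO3²⁻] = α₂ × DIC = 0.07954 × 2.13 = 0.1694 mmol/kg
Ksp = 10^(−6.17) = 6.761×10^-7
Ω = [Ca²⁺][CO3²⁻]/Ksp = (11.2×10^-3)(1.694×10^-4) / 6.761×10^-7 = 2.81

Ω = 2.81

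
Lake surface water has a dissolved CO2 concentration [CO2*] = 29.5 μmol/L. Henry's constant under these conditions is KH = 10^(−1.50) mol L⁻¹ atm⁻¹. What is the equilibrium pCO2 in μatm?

pCO2 = 933 μatm

KH = 10^(−1.50) = 3.162×10^-2 mol L⁻¹ atm⁻¹
pCO2 = [CO2*]/KH = 29.5×10^-6 / 3.162×10^-2 = 9.33×10^-4 atm = 933 μatm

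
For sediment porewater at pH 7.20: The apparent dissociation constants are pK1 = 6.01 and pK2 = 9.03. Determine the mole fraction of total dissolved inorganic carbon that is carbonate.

α₂ = 0.0137

α₂ = 1 / (1 + [H⁺]/K2 + [H⁺]²/(K1K2)) = 1 / (1 + 10^+1.83 + 10^+0.64)
   = 1 / (1 + 67.608 + 4.3652) = 1/72.973 = 0.01370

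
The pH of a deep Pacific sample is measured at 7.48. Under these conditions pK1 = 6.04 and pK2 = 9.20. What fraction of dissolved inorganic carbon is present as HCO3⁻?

α₁ = 1 / (1 + [H⁺]/K1 + K2/[H⁺]) = 1 / (1 + 10^-1.44 + 10^-1.72)
   = 1 / (1 + 0.036308 + 0.019055) = 1/1.0554 = 0.9475

α₁ = 0.948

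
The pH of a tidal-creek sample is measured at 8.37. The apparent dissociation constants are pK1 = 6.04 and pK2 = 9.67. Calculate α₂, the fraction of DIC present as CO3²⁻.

α₂ = 1 / (1 + [H⁺]/K2 + [H⁺]²/(K1K2)) = 1 / (1 + 10^+1.30 + 10^-1.03)
   = 1 / (1 + 19.953 + 0.093325) = 1/21.046 = 0.04752

α₂ = 0.0475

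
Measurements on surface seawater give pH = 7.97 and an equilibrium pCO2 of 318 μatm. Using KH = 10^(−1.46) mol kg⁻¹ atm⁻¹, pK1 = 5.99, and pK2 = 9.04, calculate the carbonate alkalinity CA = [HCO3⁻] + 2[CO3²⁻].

[CO2*] = KH · pCO2 = 10^(−1.46) × 318×10^-6 = 1.103×10^-5 mol/kg
α₀ = 1/(1 + K1/[H⁺] + K1K2/[H⁺]²) = 1/(1 + 10^+1.98 + 10^+0.91) = 0.009558
DIC = [CO2*]/α₀ = 1.103×10^-5 / 0.009558 = 1.154 mmol/kg
CA = (α₁ + 2α₂)·DIC = (0.9128 + 2×0.07769) × 1.154 = 1.23 mmol/kg

CA = 1.23 mmol/kg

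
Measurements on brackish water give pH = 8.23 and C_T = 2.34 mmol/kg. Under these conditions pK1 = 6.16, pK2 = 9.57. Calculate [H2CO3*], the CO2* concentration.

α₀ = 1 / (1 + K1/[H⁺] + K1K2/[H⁺]²) = 1 / (1 + 10^+2.07 + 10^+0.73)
   = 1 / (1 + 117.49 + 5.3703) = 1/123.86 = 0.008074
[CO2*] = α₀ × DIC = 0.008074 × 2.34 = 0.0189 mmol/kg = 18.9 μmol/kg

[CO2*] = 18.9 μmol/kg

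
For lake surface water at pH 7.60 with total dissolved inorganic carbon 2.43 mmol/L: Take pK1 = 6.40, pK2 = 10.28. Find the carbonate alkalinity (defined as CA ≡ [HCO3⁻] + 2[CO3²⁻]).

CA = [HCO3⁻] + 2[CO3²⁻] = (α₁ + 2α₂)·DIC
At pH 7.60: [H⁺]/K1 = 10^-1.20 = 0.063096, K2/[H⁺] = 10^-2.68 = 0.0020893
α₁ = 1/(1 + 0.063096 + 0.0020893) = 1/1.0652 = 0.9388; α₂ = α₁·K2/[H⁺] = 0.001961
α₁ + 2α₂ = 0.9427
CA = 0.9427 × 2.43 = 2.29 mmol/L

CA = 2.29 mmol/L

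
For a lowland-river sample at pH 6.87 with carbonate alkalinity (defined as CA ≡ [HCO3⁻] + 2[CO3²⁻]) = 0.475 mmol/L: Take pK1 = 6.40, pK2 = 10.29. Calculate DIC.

DIC = 0.636 mmol/L

CA = [HCO3⁻] + 2[CO3²⁻] = (α₁ + 2α₂)·DIC
At pH 6.87: [H⁺]/K1 = 10^-0.47 = 0.33884, K2/[H⁺] = 10^-3.42 = 0.00038019
α₁ = 1/(1 + 0.33884 + 0.00038019) = 1/1.3392 = 0.7467; α₂ = α₁·K2/[H⁺] = 0.0002839
α₁ + 2α₂ = 0.7473
DIC = CA / (α₁ + 2α₂) = 0.475 / 0.7473 = 0.636 mmol/L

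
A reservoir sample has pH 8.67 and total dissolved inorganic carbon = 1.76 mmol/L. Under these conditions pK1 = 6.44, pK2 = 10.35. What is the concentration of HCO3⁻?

α₁ = 1 / (1 + [H⁺]/K1 + K2/[H⁺]) = 1 / (1 + 10^-2.23 + 10^-1.68)
   = 1 / (1 + 0.0058884 + 0.020893) = 1/1.0268 = 0.9739
[HCO3⁻] = α₁ × DIC = 0.9739 × 1.76 = 1.71 mmol/L

[HCO3⁻] = 1.71 mmol/L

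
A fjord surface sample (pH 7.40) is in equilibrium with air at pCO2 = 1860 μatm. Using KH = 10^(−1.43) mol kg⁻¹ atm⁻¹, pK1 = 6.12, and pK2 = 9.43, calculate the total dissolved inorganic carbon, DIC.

DIC = 1.40 mmol/kg

[CO2*] = KH · pCO2 = 10^(−1.43) × 1860×10^-6 = 6.911×10^-5 mol/kg
α₀ = 1/(1 + K1/[H⁺] + K1K2/[H⁺]²) = 1/(1 + 10^+1.28 + 10^-0.75) = 0.04943
DIC = [CO2*]/α₀ = 6.911×10^-5 / 0.04943 = 1.40 mmol/kg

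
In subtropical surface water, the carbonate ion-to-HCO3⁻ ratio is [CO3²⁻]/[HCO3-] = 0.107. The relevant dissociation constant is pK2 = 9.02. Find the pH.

From K2 = [H⁺][CO3²⁻]/[HCO3-]:  pH = pK2 + log₁₀([CO3²⁻]/[HCO3-])
log₁₀(0.107) = -0.971
pH = 9.02 + (-0.971) = 8.05

pH = 8.05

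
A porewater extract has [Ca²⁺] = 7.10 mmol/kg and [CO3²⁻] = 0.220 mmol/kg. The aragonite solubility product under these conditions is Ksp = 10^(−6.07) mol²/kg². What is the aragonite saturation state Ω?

Ω = 1.84

Ksp = 10^(−6.07) = 8.511×10^-7
Ω = [Ca²⁺][CO3²⁻]/Ksp = (7.10×10^-3)(0.220×10^-3) / 8.511×10^-7 = 1.84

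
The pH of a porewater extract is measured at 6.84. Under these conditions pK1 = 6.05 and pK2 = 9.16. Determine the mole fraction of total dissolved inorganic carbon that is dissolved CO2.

α₀ = 0.139

α₀ = 1 / (1 + K1/[H⁺] + K1K2/[H⁺]²) = 1 / (1 + 10^+0.79 + 10^-1.53)
   = 1 / (1 + 6.1660 + 0.029512) = 1/7.1955 = 0.1390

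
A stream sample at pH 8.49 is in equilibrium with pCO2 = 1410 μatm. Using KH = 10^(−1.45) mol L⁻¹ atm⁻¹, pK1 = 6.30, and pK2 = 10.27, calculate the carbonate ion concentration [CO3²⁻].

[CO2*] = KH · pCO2 = 10^(−1.45) × 1410×10^-6 = 5.003×10^-5 mol/L
α₀ = 1/(1 + K1/[H⁺] + K1K2/[H⁺]²) = 1/(1 + 10^+2.19 + 10^+0.41) = 0.006311
DIC = [CO2*]/α₀ = 5.003×10^-5 / 0.006311 = 7.927 mmol/L
[CO3²⁻] = α₂·DIC; α₂ = 0.01622, so [CO3²⁻] = 0.01622 × 7.927 = 0.129 mmol/L

[CO3²⁻] = 0.129 mmol/L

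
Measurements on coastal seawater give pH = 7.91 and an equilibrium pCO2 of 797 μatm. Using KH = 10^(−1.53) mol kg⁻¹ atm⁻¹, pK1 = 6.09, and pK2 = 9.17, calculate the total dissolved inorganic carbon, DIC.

DIC = 1.66 mmol/kg

[CO2*] = KH · pCO2 = 10^(−1.53) × 797×10^-6 = 2.352×10^-5 mol/kg
α₀ = 1/(1 + K1/[H⁺] + K1K2/[H⁺]²) = 1/(1 + 10^+1.82 + 10^+0.56) = 0.01414
DIC = [CO2*]/α₀ = 2.352×10^-5 / 0.01414 = 1.66 mmol/kg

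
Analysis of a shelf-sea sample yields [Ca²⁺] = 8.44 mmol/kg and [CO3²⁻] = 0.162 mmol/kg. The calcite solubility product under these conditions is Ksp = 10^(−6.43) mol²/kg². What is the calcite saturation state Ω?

Ω = 3.68

Ksp = 10^(−6.43) = 3.715×10^-7
Ω = [Ca²⁺][CO3²⁻]/Ksp = (8.44×10^-3)(0.162×10^-3) / 3.715×10^-7 = 3.68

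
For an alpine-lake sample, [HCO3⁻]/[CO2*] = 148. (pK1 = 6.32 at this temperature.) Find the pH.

pH = 8.49

From K1 = [H⁺][HCO3⁻]/[CO2*]:  pH = pK1 + log₁₀([HCO3⁻]/[CO2*])
log₁₀(148) = +2.170
pH = 6.32 + (+2.170) = 8.49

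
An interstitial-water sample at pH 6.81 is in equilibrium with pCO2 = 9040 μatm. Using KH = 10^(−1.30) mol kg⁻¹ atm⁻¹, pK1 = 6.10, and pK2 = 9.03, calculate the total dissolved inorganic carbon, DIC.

[CO2*] = KH · pCO2 = 10^(−1.30) × 9040×10^-6 = 4.531×10^-4 mol/kg
α₀ = 1/(1 + K1/[H⁺] + K1K2/[H⁺]²) = 1/(1 + 10^+0.71 + 10^-1.51) = 0.1624
DIC = [CO2*]/α₀ = 4.531×10^-4 / 0.1624 = 2.79 mmol/kg

DIC = 2.79 mmol/kg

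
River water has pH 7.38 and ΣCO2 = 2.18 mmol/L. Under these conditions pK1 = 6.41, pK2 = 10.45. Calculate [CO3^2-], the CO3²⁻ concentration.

α₂ = 1 / (1 + [H⁺]/K2 + [H⁺]²/(K1K2)) = 1 / (1 + 10^+3.07 + 10^+2.10)
   = 1 / (1 + 1174.9 + 125.89) = 1/1301.8 = 0.0007682
[CO3²⁻] = α₂ × DIC = 0.0007682 × 2.18 = 0.00167 mmol/L = 1.67 μmol/L

[CO3²⁻] = 1.67 μmol/L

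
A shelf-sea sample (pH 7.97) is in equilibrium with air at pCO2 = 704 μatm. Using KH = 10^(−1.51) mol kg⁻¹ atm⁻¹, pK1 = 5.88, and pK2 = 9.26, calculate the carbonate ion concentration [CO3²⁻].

[CO3²⁻] = 0.137 mmol/kg

[CO2*] = KH · pCO2 = 10^(−1.51) × 704×10^-6 = 2.176×10^-5 mol/kg
α₀ = 1/(1 + K1/[H⁺] + K1K2/[H⁺]²) = 1/(1 + 10^+2.09 + 10^+0.80) = 0.007672
DIC = [CO2*]/α₀ = 2.176×10^-5 / 0.007672 = 2.836 mmol/kg
[CO3²⁻] = α₂·DIC; α₂ = 0.04841, so [CO3²⁻] = 0.04841 × 2.836 = 0.137 mmol/kg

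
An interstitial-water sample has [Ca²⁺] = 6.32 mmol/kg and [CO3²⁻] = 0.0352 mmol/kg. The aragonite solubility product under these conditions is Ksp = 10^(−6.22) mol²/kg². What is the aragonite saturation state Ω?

Ksp = 10^(−6.22) = 6.026×10^-7
Ω = [Ca²⁺][CO3²⁻]/Ksp = (6.32×10^-3)(0.0352×10^-3) / 6.026×10^-7 = 0.369

Ω = 0.369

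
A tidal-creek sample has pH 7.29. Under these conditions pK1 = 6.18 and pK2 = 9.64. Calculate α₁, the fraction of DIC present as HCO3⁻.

α₁ = 1 / (1 + [H⁺]/K1 + K2/[H⁺]) = 1 / (1 + 10^-1.11 + 10^-2.35)
   = 1 / (1 + 0.077625 + 0.0044668) = 1/1.0821 = 0.9241

α₁ = 0.924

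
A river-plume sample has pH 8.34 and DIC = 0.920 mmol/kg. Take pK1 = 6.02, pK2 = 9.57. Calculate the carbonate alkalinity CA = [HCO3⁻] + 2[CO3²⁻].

CA = [HCO3⁻] + 2[CO3²⁻] = (α₁ + 2α₂)·DIC
At pH 8.34: [H⁺]/K1 = 10^-2.32 = 0.0047863, K2/[H⁺] = 10^-1.23 = 0.058884
α₁ = 1/(1 + 0.0047863 + 0.058884) = 1/1.0637 = 0.9401; α₂ = α₁·K2/[H⁺] = 0.05536
α₁ + 2α₂ = 1.0509
CA = 1.0509 × 0.920 = 0.967 mmol/kg

CA = 0.967 mmol/kg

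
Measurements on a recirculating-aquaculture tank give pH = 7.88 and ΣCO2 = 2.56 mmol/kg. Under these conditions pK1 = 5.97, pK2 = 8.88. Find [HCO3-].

α₁ = 1 / (1 + [H⁺]/K1 + K2/[H⁺]) = 1 / (1 + 10^-1.91 + 10^-1.00)
   = 1 / (1 + 0.012303 + 0.10000) = 1/1.1123 = 0.8990
[HCO3⁻] = α₁ × DIC = 0.8990 × 2.56 = 2.30 mmol/kg

[HCO3⁻] = 2.30 mmol/kg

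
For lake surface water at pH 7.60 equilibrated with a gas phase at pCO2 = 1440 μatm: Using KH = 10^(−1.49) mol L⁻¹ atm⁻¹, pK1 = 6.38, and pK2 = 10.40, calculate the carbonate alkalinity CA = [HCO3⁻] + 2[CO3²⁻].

[CO2*] = KH · pCO2 = 10^(−1.49) × 1440×10^-6 = 4.660×10^-5 mol/L
α₀ = 1/(1 + K1/[H⁺] + K1K2/[H⁺]²) = 1/(1 + 10^+1.22 + 10^-1.58) = 0.05675
DIC = [CO2*]/α₀ = 4.660×10^-5 / 0.05675 = 0.8211 mmol/L
CA = (α₁ + 2α₂)·DIC = (0.9418 + 2×0.001493) × 0.8211 = 0.776 mmol/L

CA = 0.776 mmol/L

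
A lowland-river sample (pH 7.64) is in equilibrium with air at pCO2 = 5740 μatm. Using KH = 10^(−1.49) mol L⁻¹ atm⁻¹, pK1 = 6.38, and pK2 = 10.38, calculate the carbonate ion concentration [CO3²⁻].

[CO3²⁻] = 6.15 μmol/L

[CO2*] = KH · pCO2 = 10^(−1.49) × 5740×10^-6 = 1.857×10^-4 mol/L
α₀ = 1/(1 + K1/[H⁺] + K1K2/[H⁺]²) = 1/(1 + 10^+1.26 + 10^-1.48) = 0.05200
DIC = [CO2*]/α₀ = 1.857×10^-4 / 0.05200 = 3.572 mmol/L
[CO3²⁻] = α₂·DIC; α₂ = 0.001722, so [CO3²⁻] = 0.001722 × 3.572 = 0.00615 mmol/L = 6.15 μmol/L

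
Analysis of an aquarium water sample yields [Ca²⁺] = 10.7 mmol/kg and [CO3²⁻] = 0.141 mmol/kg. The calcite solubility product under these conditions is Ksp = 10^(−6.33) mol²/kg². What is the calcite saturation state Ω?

Ksp = 10^(−6.33) = 4.677×10^-7
Ω = [Ca²⁺][CO3²⁻]/Ksp = (10.7×10^-3)(0.141×10^-3) / 4.677×10^-7 = 3.23

Ω = 3.23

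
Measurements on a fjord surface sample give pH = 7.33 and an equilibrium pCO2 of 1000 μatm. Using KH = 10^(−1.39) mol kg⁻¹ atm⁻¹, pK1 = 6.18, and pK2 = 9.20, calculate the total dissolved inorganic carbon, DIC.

[CO2*] = KH · pCO2 = 10^(−1.39) × 1000×10^-6 = 4.074×10^-5 mol/kg
α₀ = 1/(1 + K1/[H⁺] + K1K2/[H⁺]²) = 1/(1 + 10^+1.15 + 10^-0.72) = 0.06529
DIC = [CO2*]/α₀ = 4.074×10^-5 / 0.06529 = 0.624 mmol/kg

DIC = 0.624 mmol/kg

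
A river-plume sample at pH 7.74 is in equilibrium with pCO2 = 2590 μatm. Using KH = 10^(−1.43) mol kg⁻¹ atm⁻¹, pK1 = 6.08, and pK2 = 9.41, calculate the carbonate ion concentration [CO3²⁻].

[CO3²⁻] = 0.0940 mmol/kg

[CO2*] = KH · pCO2 = 10^(−1.43) × 2590×10^-6 = 9.623×10^-5 mol/kg
α₀ = 1/(1 + K1/[H⁺] + K1K2/[H⁺]²) = 1/(1 + 10^+1.66 + 10^-0.01) = 0.02097
DIC = [CO2*]/α₀ = 9.623×10^-5 / 0.02097 = 4.589 mmol/kg
[CO3²⁻] = α₂·DIC; α₂ = 0.02049, so [CO3²⁻] = 0.02049 × 4.589 = 0.0940 mmol/kg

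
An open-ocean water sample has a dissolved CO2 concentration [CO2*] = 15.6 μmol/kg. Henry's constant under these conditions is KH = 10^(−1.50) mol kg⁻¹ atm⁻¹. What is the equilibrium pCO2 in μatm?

pCO2 = 493 μatm

KH = 10^(−1.50) = 3.162×10^-2 mol kg⁻¹ atm⁻¹
pCO2 = [CO2*]/KH = 15.6×10^-6 / 3.162×10^-2 = 4.93×10^-4 atm = 493 μatm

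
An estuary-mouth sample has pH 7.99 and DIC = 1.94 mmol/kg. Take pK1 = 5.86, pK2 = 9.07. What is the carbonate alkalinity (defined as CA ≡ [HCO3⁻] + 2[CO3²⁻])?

CA = [HCO3⁻] + 2[CO3²⁻] = (α₁ + 2α₂)·DIC
At pH 7.99: [H⁺]/K1 = 10^-2.13 = 0.0074131, K2/[H⁺] = 10^-1.08 = 0.083176
α₁ = 1/(1 + 0.0074131 + 0.083176) = 1/1.0906 = 0.9169; α₂ = α₁·K2/[H⁺] = 0.07627
α₁ + 2α₂ = 1.0695
CA = 1.0695 × 1.94 = 2.07 mmol/kg

CA = 2.07 mmol/kg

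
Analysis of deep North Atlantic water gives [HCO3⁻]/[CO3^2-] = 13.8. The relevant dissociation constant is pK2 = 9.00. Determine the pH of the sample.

pH = 7.86

From K2 = [H⁺][CO3^2-]/[HCO3⁻]:  pH = pK2 − log₁₀([HCO3⁻]/[CO3^2-])
log₁₀(13.8) = +1.140
pH = 9.00 − (+1.140) = 7.86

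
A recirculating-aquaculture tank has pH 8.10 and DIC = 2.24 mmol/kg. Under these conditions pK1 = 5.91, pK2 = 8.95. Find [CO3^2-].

[CO3²⁻] = 0.276 mmol/kg

α₂ = 1 / (1 + [H⁺]/K2 + [H⁺]²/(K1K2)) = 1 / (1 + 10^+0.85 + 10^-1.34)
   = 1 / (1 + 7.0795 + 0.045709) = 1/8.1252 = 0.1231
[CO3²⁻] = α₂ × DIC = 0.1231 × 2.24 = 0.276 mmol/kg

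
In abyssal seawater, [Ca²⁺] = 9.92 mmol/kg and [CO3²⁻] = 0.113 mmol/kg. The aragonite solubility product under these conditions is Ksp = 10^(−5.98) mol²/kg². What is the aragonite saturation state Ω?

Ω = 1.07

Ksp = 10^(−5.98) = 1.047×10^-6
Ω = [Ca²⁺][CO3²⁻]/Ksp = (9.92×10^-3)(0.113×10^-3) / 1.047×10^-6 = 1.07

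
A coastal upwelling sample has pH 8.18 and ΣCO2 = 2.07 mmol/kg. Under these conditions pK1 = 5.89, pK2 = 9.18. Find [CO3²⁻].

α₂ = 1 / (1 + [H⁺]/K2 + [H⁺]²/(K1K2)) = 1 / (1 + 10^+1.00 + 10^-1.29)
   = 1 / (1 + 10.000 + 0.051286) = 1/11.051 = 0.09049
[CO3²⁻] = α₂ × DIC = 0.09049 × 2.07 = 0.187 mmol/kg

[CO3²⁻] = 0.187 mmol/kg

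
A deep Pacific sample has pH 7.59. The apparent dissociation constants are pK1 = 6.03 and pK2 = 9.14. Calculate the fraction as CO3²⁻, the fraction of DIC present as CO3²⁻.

α₂ = 0.0267

α₂ = 1 / (1 + [H⁺]/K2 + [H⁺]²/(K1K2)) = 1 / (1 + 10^+1.55 + 10^-0.01)
   = 1 / (1 + 35.481 + 0.97724) = 1/37.459 = 0.02670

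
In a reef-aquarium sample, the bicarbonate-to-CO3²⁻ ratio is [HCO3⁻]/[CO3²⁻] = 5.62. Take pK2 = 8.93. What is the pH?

pH = 8.18

From K2 = [H⁺][CO3²⁻]/[HCO3⁻]:  pH = pK2 − log₁₀([HCO3⁻]/[CO3²⁻])
log₁₀(5.62) = +0.750
pH = 8.93 − (+0.750) = 8.18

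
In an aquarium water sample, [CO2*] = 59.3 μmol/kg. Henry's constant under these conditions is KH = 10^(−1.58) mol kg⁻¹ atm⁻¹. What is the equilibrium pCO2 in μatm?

pCO2 = 2250 μatm

KH = 10^(−1.58) = 2.630×10^-2 mol kg⁻¹ atm⁻¹
pCO2 = [CO2*]/KH = 59.3×10^-6 / 2.630×10^-2 = 2.25×10^-3 atm = 2250 μatm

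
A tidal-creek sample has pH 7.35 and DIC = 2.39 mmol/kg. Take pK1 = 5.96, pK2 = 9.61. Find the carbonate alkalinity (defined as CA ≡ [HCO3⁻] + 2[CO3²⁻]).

CA = [HCO3⁻] + 2[CO3²⁻] = (α₁ + 2α₂)·DIC
At pH 7.35: [H⁺]/K1 = 10^-1.39 = 0.040738, K2/[H⁺] = 10^-2.26 = 0.0054954
α₁ = 1/(1 + 0.040738 + 0.0054954) = 1/1.0462 = 0.9558; α₂ = α₁·K2/[H⁺] = 0.005253
α₁ + 2α₂ = 0.9663
CA = 0.9663 × 2.39 = 2.31 mmol/kg

CA = 2.31 mmol/kg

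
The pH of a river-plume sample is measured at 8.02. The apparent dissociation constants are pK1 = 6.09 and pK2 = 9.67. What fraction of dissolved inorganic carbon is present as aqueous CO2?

α₀ = 1 / (1 + K1/[H⁺] + K1K2/[H⁺]²) = 1 / (1 + 10^+1.93 + 10^+0.28)
   = 1 / (1 + 85.114 + 1.9055) = 1/88.019 = 0.01136

α₀ = 0.0114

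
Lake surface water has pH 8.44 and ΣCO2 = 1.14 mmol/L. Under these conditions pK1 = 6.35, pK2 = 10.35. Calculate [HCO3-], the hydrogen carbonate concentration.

[HCO3⁻] = 1.12 mmol/L

α₁ = 1 / (1 + [H⁺]/K1 + K2/[H⁺]) = 1 / (1 + 10^-2.09 + 10^-1.91)
   = 1 / (1 + 0.0081283 + 0.012303) = 1/1.0204 = 0.9800
[HCO3⁻] = α₁ × DIC = 0.9800 × 1.14 = 1.12 mmol/L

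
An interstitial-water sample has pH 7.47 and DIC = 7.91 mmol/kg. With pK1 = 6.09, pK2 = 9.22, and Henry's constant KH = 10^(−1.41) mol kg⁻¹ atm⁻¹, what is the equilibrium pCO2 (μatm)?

α₀ = 1 / (1 + K1/[H⁺] + K1K2/[H⁺]²) = 1 / (1 + 10^+1.38 + 10^-0.37)
   = 1 / (1 + 23.988 + 0.42658) = 1/25.415 = 0.03935
[CO2*] = α₀ × DIC = 0.03935 × 7.91 = 0.3112 mmol/kg
pCO2 = [CO2*]/KH = 3.112×10^-4 / 3.890×10^-2 = 8000 μatm

pCO2 = 8000 μatm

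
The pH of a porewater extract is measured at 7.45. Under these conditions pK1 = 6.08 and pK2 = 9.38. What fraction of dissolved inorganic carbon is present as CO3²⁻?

α₂ = 1 / (1 + [H⁺]/K2 + [H⁺]²/(K1K2)) = 1 / (1 + 10^+1.93 + 10^+0.56)
   = 1 / (1 + 85.114 + 3.6308) = 1/89.745 = 0.01114

α₂ = 0.0111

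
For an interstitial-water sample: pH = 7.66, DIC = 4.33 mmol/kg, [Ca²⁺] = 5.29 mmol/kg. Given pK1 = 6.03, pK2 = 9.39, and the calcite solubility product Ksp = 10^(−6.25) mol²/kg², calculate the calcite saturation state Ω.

Ω = 0.728

α₂ = 1 / (1 + [H⁺]/K2 + [H⁺]²/(K1K2)) = 1 / (1 + 10^+1.73 + 10^+0.10)
   = 1 / (1 + 53.703 + 1.2589) = 1/55.962 = 0.01787
[CO3²⁻] = α₂ × DIC = 0.01787 × 4.33 = 0.07737 mmol/kg
Ksp = 10^(−6.25) = 5.623×10^-7
Ω = [Ca²⁺][CO3²⁻]/Ksp = (5.29×10^-3)(7.737×10^-5) / 5.623×10^-7 = 0.728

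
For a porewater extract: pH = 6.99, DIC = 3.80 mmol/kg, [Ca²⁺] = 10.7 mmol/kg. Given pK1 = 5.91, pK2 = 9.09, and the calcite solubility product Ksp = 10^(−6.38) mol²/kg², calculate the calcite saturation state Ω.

α₂ = 1 / (1 + [H⁺]/K2 + [H⁺]²/(K1K2)) = 1 / (1 + 10^+2.10 + 10^+1.02)
   = 1 / (1 + 125.89 + 10.471) = 1/137.36 = 0.007280
[CO3²⁻] = α₂ × DIC = 0.007280 × 3.80 = 0.02766 mmol/kg
Ksp = 10^(−6.38) = 4.169×10^-7
Ω = [Ca²⁺][CO3²⁻]/Ksp = (10.7×10^-3)(2.766×10^-5) / 4.169×10^-7 = 0.710

Ω = 0.710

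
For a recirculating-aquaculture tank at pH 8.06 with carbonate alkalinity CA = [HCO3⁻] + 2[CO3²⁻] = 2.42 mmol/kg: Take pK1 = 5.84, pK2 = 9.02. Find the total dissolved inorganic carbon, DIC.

DIC = 2.21 mmol/kg

CA = [HCO3⁻] + 2[CO3²⁻] = (α₁ + 2α₂)·DIC
At pH 8.06: [H⁺]/K1 = 10^-2.22 = 0.0060256, K2/[H⁺] = 10^-0.96 = 0.10965
α₁ = 1/(1 + 0.0060256 + 0.10965) = 1/1.1157 = 0.8963; α₂ = α₁·K2/[H⁺] = 0.09828
α₁ + 2α₂ = 1.0929
DIC = CA / (α₁ + 2α₂) = 2.42 / 1.0929 = 2.21 mmol/kg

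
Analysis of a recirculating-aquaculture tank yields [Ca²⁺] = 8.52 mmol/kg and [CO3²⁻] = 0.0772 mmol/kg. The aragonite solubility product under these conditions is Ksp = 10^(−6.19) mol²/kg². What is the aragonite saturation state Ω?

Ksp = 10^(−6.19) = 6.457×10^-7
Ω = [Ca²⁺][CO3²⁻]/Ksp = (8.52×10^-3)(0.0772×10^-3) / 6.457×10^-7 = 1.02

Ω = 1.02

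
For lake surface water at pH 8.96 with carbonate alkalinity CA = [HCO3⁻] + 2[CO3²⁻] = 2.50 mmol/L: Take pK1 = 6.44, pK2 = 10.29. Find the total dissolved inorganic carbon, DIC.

CA = [HCO3⁻] + 2[CO3²⁻] = (α₁ + 2α₂)·DIC
At pH 8.96: [H⁺]/K1 = 10^-2.52 = 0.0030200, K2/[H⁺] = 10^-1.33 = 0.046774
α₁ = 1/(1 + 0.0030200 + 0.046774) = 1/1.0498 = 0.9526; α₂ = α₁·K2/[H⁺] = 0.04455
α₁ + 2α₂ = 1.0417
DIC = CA / (α₁ + 2α₂) = 2.50 / 1.0417 = 2.40 mmol/L

DIC = 2.40 mmol/L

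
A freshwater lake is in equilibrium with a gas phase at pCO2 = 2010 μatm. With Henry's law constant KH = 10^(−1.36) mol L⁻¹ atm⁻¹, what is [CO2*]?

KH = 10^(−1.36) = 4.365×10^-2 mol L⁻¹ atm⁻¹
[CO2*] = KH · pCO2 = 4.365×10^-2 × 2010×10^-6 atm = 8.77×10^-5 mol/L

[CO2*] = 87.7 μmol/L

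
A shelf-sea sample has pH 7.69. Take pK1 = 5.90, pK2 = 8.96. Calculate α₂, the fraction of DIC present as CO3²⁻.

α₂ = 1 / (1 + [H⁺]/K2 + [H⁺]²/(K1K2)) = 1 / (1 + 10^+1.27 + 10^-0.52)
   = 1 / (1 + 18.621 + 0.30200) = 1/19.923 = 0.05019

α₂ = 0.0502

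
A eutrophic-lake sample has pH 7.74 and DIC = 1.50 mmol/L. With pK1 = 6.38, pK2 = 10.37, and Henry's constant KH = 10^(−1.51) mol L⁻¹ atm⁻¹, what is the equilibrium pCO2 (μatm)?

pCO2 = 2030 μatm

α₀ = 1 / (1 + K1/[H⁺] + K1K2/[H⁺]²) = 1 / (1 + 10^+1.36 + 10^-1.27)
   = 1 / (1 + 22.909 + 0.053703) = 1/23.962 = 0.04173
[CO2*] = α₀ × DIC = 0.04173 × 1.50 = 0.06260 mmol/L
pCO2 = [CO2*]/KH = 6.260×10^-5 / 3.090×10^-2 = 2030 μatm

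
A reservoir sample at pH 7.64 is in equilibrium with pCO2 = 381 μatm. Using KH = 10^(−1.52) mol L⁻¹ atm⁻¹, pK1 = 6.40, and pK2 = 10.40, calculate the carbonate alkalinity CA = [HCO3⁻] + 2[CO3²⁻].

CA = 0.201 mmol/L

[CO2*] = KH · pCO2 = 10^(−1.52) × 381×10^-6 = 1.151×10^-5 mol/L
α₀ = 1/(1 + K1/[H⁺] + K1K2/[H⁺]²) = 1/(1 + 10^+1.24 + 10^-1.52) = 0.05432
DIC = [CO2*]/α₀ = 1.151×10^-5 / 0.05432 = 0.2118 mmol/L
CA = (α₁ + 2α₂)·DIC = (0.9440 + 2×0.001641) × 0.2118 = 0.201 mmol/L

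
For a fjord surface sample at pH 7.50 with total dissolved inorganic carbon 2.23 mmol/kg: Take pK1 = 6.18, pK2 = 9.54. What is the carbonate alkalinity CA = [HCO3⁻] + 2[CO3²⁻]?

CA = [HCO3⁻] + 2[CO3²⁻] = (α₁ + 2α₂)·DIC
At pH 7.50: [H⁺]/K1 = 10^-1.32 = 0.047863, K2/[H⁺] = 10^-2.04 = 0.0091201
α₁ = 1/(1 + 0.047863 + 0.0091201) = 1/1.0570 = 0.9461; α₂ = α₁·K2/[H⁺] = 0.008628
α₁ + 2α₂ = 0.9633
CA = 0.9633 × 2.23 = 2.15 mmol/kg

CA = 2.15 mmol/kg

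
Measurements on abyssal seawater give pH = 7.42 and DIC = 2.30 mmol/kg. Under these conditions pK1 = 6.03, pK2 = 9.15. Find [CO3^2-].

α₂ = 1 / (1 + [H⁺]/K2 + [H⁺]²/(K1K2)) = 1 / (1 + 10^+1.73 + 10^+0.34)
   = 1 / (1 + 53.703 + 2.1878) = 1/56.891 = 0.01758
[CO3²⁻] = α₂ × DIC = 0.01758 × 2.30 = 0.0404 mmol/kg

[CO3²⁻] = 0.0404 mmol/kg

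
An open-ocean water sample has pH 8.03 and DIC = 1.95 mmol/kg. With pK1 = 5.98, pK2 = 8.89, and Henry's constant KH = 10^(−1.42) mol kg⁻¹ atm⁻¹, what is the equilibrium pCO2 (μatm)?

α₀ = 1 / (1 + K1/[H⁺] + K1K2/[H⁺]²) = 1 / (1 + 10^+2.05 + 10^+1.19)
   = 1 / (1 + 112.20 + 15.488) = 1/128.69 = 0.007771
[CO2*] = α₀ × DIC = 0.007771 × 1.95 = 0.01515 mmol/kg = 15.15 μmol/kg
pCO2 = [CO2*]/KH = 1.515×10^-5 / 3.802×10^-2 = 399 μatm

pCO2 = 399 μatm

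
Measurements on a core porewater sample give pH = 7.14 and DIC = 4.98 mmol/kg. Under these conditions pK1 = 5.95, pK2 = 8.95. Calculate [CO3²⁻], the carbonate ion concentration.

[CO3²⁻] = 0.0714 mmol/kg

α₂ = 1 / (1 + [H⁺]/K2 + [H⁺]²/(K1K2)) = 1 / (1 + 10^+1.81 + 10^+0.62)
   = 1 / (1 + 64.565 + 4.1687) = 1/69.734 = 0.01434
[CO3²⁻] = α₂ × DIC = 0.01434 × 4.98 = 0.0714 mmol/kg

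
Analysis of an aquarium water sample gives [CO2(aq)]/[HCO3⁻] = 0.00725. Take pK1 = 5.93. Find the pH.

From K1 = [H⁺][HCO3⁻]/[CO2(aq)]:  pH = pK1 − log₁₀([CO2(aq)]/[HCO3⁻])
log₁₀(0.00725) = -2.140
pH = 5.93 − (-2.140) = 8.07

pH = 8.07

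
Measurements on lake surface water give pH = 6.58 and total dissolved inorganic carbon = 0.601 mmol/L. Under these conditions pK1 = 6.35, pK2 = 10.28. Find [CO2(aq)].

[CO2*] = 0.223 mmol/L

α₀ = 1 / (1 + K1/[H⁺] + K1K2/[H⁺]²) = 1 / (1 + 10^+0.23 + 10^-3.47)
   = 1 / (1 + 1.6982 + 0.00033884) = 1/2.6986 = 0.3706
[CO2*] = α₀ × DIC = 0.3706 × 0.601 = 0.223 mmol/L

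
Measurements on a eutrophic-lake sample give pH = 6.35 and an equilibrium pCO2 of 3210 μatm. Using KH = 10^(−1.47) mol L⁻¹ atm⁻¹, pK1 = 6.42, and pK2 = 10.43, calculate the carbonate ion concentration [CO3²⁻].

[CO2*] = KH · pCO2 = 10^(−1.47) × 3210×10^-6 = 1.088×10^-4 mol/L
α₀ = 1/(1 + K1/[H⁺] + K1K2/[H⁺]²) = 1/(1 + 10^-0.07 + 10^-4.15) = 0.5402
DIC = [CO2*]/α₀ = 1.088×10^-4 / 0.5402 = 0.2014 mmol/L
[CO3²⁻] = α₂·DIC; α₂ = 3.824×10^-5, so [CO3²⁻] = 3.824×10^-5 × 0.2014 = 7.70×10^-6 mmol/L = 0.00770 μmol/L

[CO3²⁻] = 0.00770 μmol/L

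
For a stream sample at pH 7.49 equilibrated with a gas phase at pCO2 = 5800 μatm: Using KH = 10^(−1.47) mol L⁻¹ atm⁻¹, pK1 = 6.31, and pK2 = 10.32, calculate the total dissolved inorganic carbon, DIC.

[CO2*] = KH · pCO2 = 10^(−1.47) × 5800×10^-6 = 1.965×10^-4 mol/L
α₀ = 1/(1 + K1/[H⁺] + K1K2/[H⁺]²) = 1/(1 + 10^+1.18 + 10^-1.65) = 0.06189
DIC = [CO2*]/α₀ = 1.965×10^-4 / 0.06189 = 3.18 mmol/L

DIC = 3.18 mmol/L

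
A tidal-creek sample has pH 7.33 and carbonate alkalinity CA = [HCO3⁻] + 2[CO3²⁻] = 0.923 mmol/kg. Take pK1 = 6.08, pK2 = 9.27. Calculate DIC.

CA = [HCO3⁻] + 2[CO3²⁻] = (α₁ + 2α₂)·DIC
At pH 7.33: [H⁺]/K1 = 10^-1.25 = 0.056234, K2/[H⁺] = 10^-1.94 = 0.011482
α₁ = 1/(1 + 0.056234 + 0.011482) = 1/1.0677 = 0.9366; α₂ = α₁·K2/[H⁺] = 0.01075
α₁ + 2α₂ = 0.9581
DIC = CA / (α₁ + 2α₂) = 0.923 / 0.9581 = 0.963 mmol/kg

DIC = 0.963 mmol/kg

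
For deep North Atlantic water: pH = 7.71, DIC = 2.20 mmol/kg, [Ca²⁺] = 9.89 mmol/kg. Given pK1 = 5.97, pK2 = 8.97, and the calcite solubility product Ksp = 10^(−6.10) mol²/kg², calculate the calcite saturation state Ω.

Ω = 1.40

α₂ = 1 / (1 + [H⁺]/K2 + [H⁺]²/(K1K2)) = 1 / (1 + 10^+1.26 + 10^-0.48)
   = 1 / (1 + 18.197 + 0.33113) = 1/19.528 = 0.05121
[CO3²⁻] = α₂ × DIC = 0.05121 × 2.20 = 0.1127 mmol/kg
Ksp = 10^(−6.10) = 7.943×10^-7
Ω = [Ca²⁺][CO3²⁻]/Ksp = (9.89×10^-3)(1.127×10^-4) / 7.943×10^-7 = 1.40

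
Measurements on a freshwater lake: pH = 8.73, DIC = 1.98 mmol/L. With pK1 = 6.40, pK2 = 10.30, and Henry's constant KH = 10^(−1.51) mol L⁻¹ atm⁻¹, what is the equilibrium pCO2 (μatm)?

pCO2 = 291 μatm

α₀ = 1 / (1 + K1/[H⁺] + K1K2/[H⁺]²) = 1 / (1 + 10^+2.33 + 10^+0.76)
   = 1 / (1 + 213.80 + 5.7544) = 1/220.55 = 0.004534
[CO2*] = α₀ × DIC = 0.004534 × 1.98 = 0.008978 mmol/L = 8.978 μmol/L
pCO2 = [CO2*]/KH = 8.978×10^-6 / 3.090×10^-2 = 291 μatm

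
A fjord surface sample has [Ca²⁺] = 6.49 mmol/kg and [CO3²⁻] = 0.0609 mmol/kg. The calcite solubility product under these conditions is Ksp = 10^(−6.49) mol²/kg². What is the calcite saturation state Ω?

Ω = 1.22

Ksp = 10^(−6.49) = 3.236×10^-7
Ω = [Ca²⁺][CO3²⁻]/Ksp = (6.49×10^-3)(0.0609×10^-3) / 3.236×10^-7 = 1.22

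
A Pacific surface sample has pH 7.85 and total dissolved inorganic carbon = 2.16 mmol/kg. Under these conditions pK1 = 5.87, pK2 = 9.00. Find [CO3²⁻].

α₂ = 1 / (1 + [H⁺]/K2 + [H⁺]²/(K1K2)) = 1 / (1 + 10^+1.15 + 10^-0.83)
   = 1 / (1 + 14.125 + 0.14791) = 1/15.273 = 0.06547
[CO3²⁻] = α₂ × DIC = 0.06547 × 2.16 = 0.141 mmol/kg

[CO3²⁻] = 0.141 mmol/kg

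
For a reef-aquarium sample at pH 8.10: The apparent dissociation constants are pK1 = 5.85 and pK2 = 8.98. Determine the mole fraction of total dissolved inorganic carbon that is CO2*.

α₀ = 1 / (1 + K1/[H⁺] + K1K2/[H⁺]²) = 1 / (1 + 10^+2.25 + 10^+1.37)
   = 1 / (1 + 177.83 + 23.442) = 1/202.27 = 0.004944

α₀ = 0.00494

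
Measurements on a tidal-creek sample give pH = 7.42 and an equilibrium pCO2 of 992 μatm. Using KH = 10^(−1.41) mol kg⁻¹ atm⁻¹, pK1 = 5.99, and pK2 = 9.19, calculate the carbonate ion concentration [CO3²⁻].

[CO3²⁻] = 17.6 μmol/kg

[CO2*] = KH · pCO2 = 10^(−1.41) × 992×10^-6 = 3.859×10^-5 mol/kg
α₀ = 1/(1 + K1/[H⁺] + K1K2/[H⁺]²) = 1/(1 + 10^+1.43 + 10^-0.34) = 0.03525
DIC = [CO2*]/α₀ = 3.859×10^-5 / 0.03525 = 1.095 mmol/kg
[CO3²⁻] = α₂·DIC; α₂ = 0.01611, so [CO3²⁻] = 0.01611 × 1.095 = 0.0176 mmol/kg = 17.6 μmol/kg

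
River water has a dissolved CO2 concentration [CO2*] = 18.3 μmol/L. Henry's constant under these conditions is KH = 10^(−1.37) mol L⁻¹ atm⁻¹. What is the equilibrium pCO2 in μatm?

KH = 10^(−1.37) = 4.266×10^-2 mol L⁻¹ atm⁻¹
pCO2 = [CO2*]/KH = 18.3×10^-6 / 4.266×10^-2 = 4.29×10^-4 atm = 429 μatm

pCO2 = 429 μatm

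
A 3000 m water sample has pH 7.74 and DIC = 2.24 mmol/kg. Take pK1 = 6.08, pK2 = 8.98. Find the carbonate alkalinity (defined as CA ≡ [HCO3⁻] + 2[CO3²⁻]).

CA = [HCO3⁻] + 2[CO3²⁻] = (α₁ + 2α₂)·DIC
At pH 7.74: [H⁺]/K1 = 10^-1.66 = 0.021878, K2/[H⁺] = 10^-1.24 = 0.057544
α₁ = 1/(1 + 0.021878 + 0.057544) = 1/1.0794 = 0.9264; α₂ = α₁·K2/[H⁺] = 0.05331
α₁ + 2α₂ = 1.0330
CA = 1.0330 × 2.24 = 2.31 mmol/kg

CA = 2.31 mmol/kg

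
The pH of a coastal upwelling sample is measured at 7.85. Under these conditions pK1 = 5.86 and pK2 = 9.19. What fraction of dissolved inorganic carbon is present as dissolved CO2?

α₀ = 1 / (1 + K1/[H⁺] + K1K2/[H⁺]²) = 1 / (1 + 10^+1.99 + 10^+0.65)
   = 1 / (1 + 97.724 + 4.4668) = 1/103.19 = 0.009691

α₀ = 0.00969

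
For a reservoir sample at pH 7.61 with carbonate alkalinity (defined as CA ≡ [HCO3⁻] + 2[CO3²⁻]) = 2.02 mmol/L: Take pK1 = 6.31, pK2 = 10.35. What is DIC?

DIC = 2.12 mmol/L

CA = [HCO3⁻] + 2[CO3²⁻] = (α₁ + 2α₂)·DIC
At pH 7.61: [H⁺]/K1 = 10^-1.30 = 0.050119, K2/[H⁺] = 10^-2.74 = 0.0018197
α₁ = 1/(1 + 0.050119 + 0.0018197) = 1/1.0519 = 0.9506; α₂ = α₁·K2/[H⁺] = 0.001730
α₁ + 2α₂ = 0.9541
DIC = CA / (α₁ + 2α₂) = 2.02 / 0.9541 = 2.12 mmol/L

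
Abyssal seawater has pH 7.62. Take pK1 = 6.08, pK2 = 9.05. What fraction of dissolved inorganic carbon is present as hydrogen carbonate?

α₁ = 1 / (1 + [H⁺]/K1 + K2/[H⁺]) = 1 / (1 + 10^-1.54 + 10^-1.43)
   = 1 / (1 + 0.028840 + 0.037154) = 1/1.0660 = 0.9381

α₁ = 0.938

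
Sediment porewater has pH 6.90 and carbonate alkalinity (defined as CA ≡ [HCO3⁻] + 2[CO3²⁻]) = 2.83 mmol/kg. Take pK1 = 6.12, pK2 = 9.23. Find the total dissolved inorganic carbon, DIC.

CA = [HCO3⁻] + 2[CO3²⁻] = (α₁ + 2α₂)·DIC
At pH 6.90: [H⁺]/K1 = 10^-0.78 = 0.16596, K2/[H⁺] = 10^-2.33 = 0.0046774
α₁ = 1/(1 + 0.16596 + 0.0046774) = 1/1.1706 = 0.8542; α₂ = α₁·K2/[H⁺] = 0.003996
α₁ + 2α₂ = 0.8622
DIC = CA / (α₁ + 2α₂) = 2.83 / 0.8622 = 3.28 mmol/kg

DIC = 3.28 mmol/kg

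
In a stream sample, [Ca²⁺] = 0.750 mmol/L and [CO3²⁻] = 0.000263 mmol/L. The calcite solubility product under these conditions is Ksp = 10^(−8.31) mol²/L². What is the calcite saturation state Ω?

Ksp = 10^(−8.31) = 4.898×10^-9
Ω = [Ca²⁺][CO3²⁻]/Ksp = (0.750×10^-3)(0.000263×10^-3) / 4.898×10^-9 = 0.0403

Ω = 0.0403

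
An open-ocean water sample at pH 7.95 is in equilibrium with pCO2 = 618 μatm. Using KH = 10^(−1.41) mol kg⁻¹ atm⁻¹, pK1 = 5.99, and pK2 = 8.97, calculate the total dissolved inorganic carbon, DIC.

[CO2*] = KH · pCO2 = 10^(−1.41) × 618×10^-6 = 2.404×10^-5 mol/kg
α₀ = 1/(1 + K1/[H⁺] + K1K2/[H⁺]²) = 1/(1 + 10^+1.96 + 10^+0.94) = 0.009910
DIC = [CO2*]/α₀ = 2.404×10^-5 / 0.009910 = 2.43 mmol/kg

DIC = 2.43 mmol/kg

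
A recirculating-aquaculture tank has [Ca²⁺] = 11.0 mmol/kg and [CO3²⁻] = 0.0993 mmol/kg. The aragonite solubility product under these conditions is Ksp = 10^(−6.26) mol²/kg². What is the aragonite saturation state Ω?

Ksp = 10^(−6.26) = 5.495×10^-7
Ω = [Ca²⁺][CO3²⁻]/Ksp = (11.0×10^-3)(0.0993×10^-3) / 5.495×10^-7 = 1.99

Ω = 1.99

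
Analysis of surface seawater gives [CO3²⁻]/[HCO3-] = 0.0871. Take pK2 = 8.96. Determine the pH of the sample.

pH = 7.90

From K2 = [H⁺][CO3²⁻]/[HCO3-]:  pH = pK2 + log₁₀([CO3²⁻]/[HCO3-])
log₁₀(0.0871) = -1.060
pH = 8.96 + (-1.060) = 7.90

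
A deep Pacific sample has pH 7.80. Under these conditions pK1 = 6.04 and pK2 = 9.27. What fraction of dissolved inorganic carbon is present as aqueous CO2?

α₀ = 0.0165

α₀ = 1 / (1 + K1/[H⁺] + K1K2/[H⁺]²) = 1 / (1 + 10^+1.76 + 10^+0.29)
   = 1 / (1 + 57.544 + 1.9498) = 1/60.494 = 0.01653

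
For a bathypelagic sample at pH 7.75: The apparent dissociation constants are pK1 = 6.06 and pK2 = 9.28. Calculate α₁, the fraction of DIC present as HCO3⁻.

α₁ = 1 / (1 + [H⁺]/K1 + K2/[H⁺]) = 1 / (1 + 10^-1.69 + 10^-1.53)
   = 1 / (1 + 0.020417 + 0.029512) = 1/1.0499 = 0.9524

α₁ = 0.952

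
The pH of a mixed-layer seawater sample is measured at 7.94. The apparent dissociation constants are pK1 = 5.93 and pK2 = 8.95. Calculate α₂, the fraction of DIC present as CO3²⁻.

α₂ = 0.0882

α₂ = 1 / (1 + [H⁺]/K2 + [H⁺]²/(K1K2)) = 1 / (1 + 10^+1.01 + 10^-1.00)
   = 1 / (1 + 10.233 + 0.10000) = 1/11.333 = 0.08824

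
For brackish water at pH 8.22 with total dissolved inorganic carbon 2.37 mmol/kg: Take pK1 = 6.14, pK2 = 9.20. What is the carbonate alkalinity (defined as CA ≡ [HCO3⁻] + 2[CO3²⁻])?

CA = [HCO3⁻] + 2[CO3²⁻] = (α₁ + 2α₂)·DIC
At pH 8.22: [H⁺]/K1 = 10^-2.08 = 0.0083176, K2/[H⁺] = 10^-0.98 = 0.10471
α₁ = 1/(1 + 0.0083176 + 0.10471) = 1/1.1130 = 0.8984; α₂ = α₁·K2/[H⁺] = 0.09408
α₁ + 2α₂ = 1.0866
CA = 1.0866 × 2.37 = 2.58 mmol/kg

CA = 2.58 mmol/kg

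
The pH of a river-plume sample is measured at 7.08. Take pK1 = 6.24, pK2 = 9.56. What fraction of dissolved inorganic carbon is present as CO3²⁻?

α₂ = 0.00288

α₂ = 1 / (1 + [H⁺]/K2 + [H⁺]²/(K1K2)) = 1 / (1 + 10^+2.48 + 10^+1.64)
   = 1 / (1 + 302.00 + 43.652) = 1/346.65 = 0.002885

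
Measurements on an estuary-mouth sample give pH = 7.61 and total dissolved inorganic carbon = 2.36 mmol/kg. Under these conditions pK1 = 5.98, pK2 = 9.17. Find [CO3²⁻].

[CO3²⁻] = 0.0618 mmol/kg

α₂ = 1 / (1 + [H⁺]/K2 + [H⁺]²/(K1K2)) = 1 / (1 + 10^+1.56 + 10^-0.07)
   = 1 / (1 + 36.308 + 0.85114) = 1/38.159 = 0.02621
[CO3²⁻] = α₂ × DIC = 0.02621 × 2.36 = 0.0618 mmol/kg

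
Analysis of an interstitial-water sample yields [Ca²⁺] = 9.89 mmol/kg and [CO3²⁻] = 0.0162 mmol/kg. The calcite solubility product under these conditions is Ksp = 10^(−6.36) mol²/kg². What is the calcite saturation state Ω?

Ω = 0.367

Ksp = 10^(−6.36) = 4.365×10^-7
Ω = [Ca²⁺][CO3²⁻]/Ksp = (9.89×10^-3)(0.0162×10^-3) / 4.365×10^-7 = 0.367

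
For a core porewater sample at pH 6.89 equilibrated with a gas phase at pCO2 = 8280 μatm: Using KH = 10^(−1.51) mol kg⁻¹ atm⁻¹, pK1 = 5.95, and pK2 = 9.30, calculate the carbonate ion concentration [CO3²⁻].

[CO3²⁻] = 8.67 μmol/kg

[CO2*] = KH · pCO2 = 10^(−1.51) × 8280×10^-6 = 2.559×10^-4 mol/kg
α₀ = 1/(1 + K1/[H⁺] + K1K2/[H⁺]²) = 1/(1 + 10^+0.94 + 10^-1.47) = 0.1026
DIC = [CO2*]/α₀ = 2.559×10^-4 / 0.1026 = 2.493 mmol/kg
[CO3²⁻] = α₂·DIC; α₂ = 0.003478, so [CO3²⁻] = 0.003478 × 2.493 = 0.00867 mmol/kg = 8.67 μmol/kg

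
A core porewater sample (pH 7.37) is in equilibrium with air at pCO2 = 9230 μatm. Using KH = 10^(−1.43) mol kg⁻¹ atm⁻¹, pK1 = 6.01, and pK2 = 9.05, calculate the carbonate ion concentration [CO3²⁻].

[CO2*] = KH · pCO2 = 10^(−1.43) × 9230×10^-6 = 3.429×10^-4 mol/kg
α₀ = 1/(1 + K1/[H⁺] + K1K2/[H⁺]²) = 1/(1 + 10^+1.36 + 10^-0.32) = 0.04100
DIC = [CO2*]/α₀ = 3.429×10^-4 / 0.04100 = 8.363 mmol/kg
[CO3²⁻] = α₂·DIC; α₂ = 0.01963, so [CO3²⁻] = 0.01963 × 8.363 = 0.164 mmol/kg

[CO3²⁻] = 0.164 mmol/kg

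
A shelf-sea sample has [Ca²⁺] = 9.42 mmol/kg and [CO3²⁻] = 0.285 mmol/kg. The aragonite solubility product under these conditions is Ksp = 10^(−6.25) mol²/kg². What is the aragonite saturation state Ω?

Ksp = 10^(−6.25) = 5.623×10^-7
Ω = [Ca²⁺][CO3²⁻]/Ksp = (9.42×10^-3)(0.285×10^-3) / 5.623×10^-7 = 4.77

Ω = 4.77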